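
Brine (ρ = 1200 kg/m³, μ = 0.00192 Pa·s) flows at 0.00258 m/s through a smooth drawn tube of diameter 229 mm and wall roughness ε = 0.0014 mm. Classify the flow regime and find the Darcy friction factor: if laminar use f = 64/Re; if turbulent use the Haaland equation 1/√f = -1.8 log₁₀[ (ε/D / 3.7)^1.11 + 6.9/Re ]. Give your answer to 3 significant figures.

Re = ρVD/μ = 1200·0.00258·0.229/0.00192 = 369.3.
Re < 2300 → laminar, so f = 64/Re = 0.1733 (roughness is irrelevant in laminar flow).

f ≈ 0.173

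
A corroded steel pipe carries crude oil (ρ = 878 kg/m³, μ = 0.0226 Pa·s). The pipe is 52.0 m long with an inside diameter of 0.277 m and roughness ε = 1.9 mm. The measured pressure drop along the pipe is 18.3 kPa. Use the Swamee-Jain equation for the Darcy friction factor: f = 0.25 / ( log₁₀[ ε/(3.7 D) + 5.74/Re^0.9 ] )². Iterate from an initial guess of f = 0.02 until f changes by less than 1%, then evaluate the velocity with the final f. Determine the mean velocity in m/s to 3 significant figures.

V ≈ 2.46 m/s

Rearranging Darcy-Weisbach: V = √(2·ΔP·D/(f·L·ρ)). With ε/D = 0.0019/0.277 = 0.00686, iterate starting from f = 0.02:
  f = 0.02 → V = √(2·1.83e+04·0.277/(0.02·52·878)) = 3.332 m/s; Re = ρVD/μ = 3.586e+04; f → 0.03597
  f = 0.03597 → V = 2.485 m/s; Re = 2.674e+04; f → 0.03667
  f = 0.03667 → V = 2.461 m/s; Re = 2.648e+04; f → 0.0367
Converged (Δf/f < 1%). With the final f = 0.0367: V = √(2·1.83e+04·0.277/(0.0367·52·878)) = 2.46 m/s.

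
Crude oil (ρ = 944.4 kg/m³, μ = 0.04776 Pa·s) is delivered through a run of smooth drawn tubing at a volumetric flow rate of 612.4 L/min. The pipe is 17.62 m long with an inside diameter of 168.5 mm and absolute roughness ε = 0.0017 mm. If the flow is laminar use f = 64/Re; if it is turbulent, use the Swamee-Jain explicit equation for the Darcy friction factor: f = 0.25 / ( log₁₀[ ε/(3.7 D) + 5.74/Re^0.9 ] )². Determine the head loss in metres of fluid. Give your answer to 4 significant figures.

h_f ≈ 0.04686 m

Q = 612.4 L/min = 612.4/60000 = 0.01021 m³/s.
Cross-sectional area A = πD²/4 = π(0.1685)²/4 = 0.0223 m²; mean velocity V = Q/A = 0.01021/0.0223 = 0.4577 m/s.
Reynolds number Re = ρVD/μ = 944.4 · 0.4577 · 0.1685 / 0.0478 = 1525.
Re < 2300 → laminar flow, so f = 64/Re = 64/1525 = 0.04197 (the turbulent correlation is not needed).
Darcy-Weisbach: ΔP = f(L/D)(ρV²/2) = 0.04197·(17.62/0.1685)·(944.4·0.4577²/2) = 0.04197·104.6·98.93 = 434.1 Pa.
Head loss h_f = ΔP/(ρg) = 434.1/(944.4·9.81) = 0.04686 m.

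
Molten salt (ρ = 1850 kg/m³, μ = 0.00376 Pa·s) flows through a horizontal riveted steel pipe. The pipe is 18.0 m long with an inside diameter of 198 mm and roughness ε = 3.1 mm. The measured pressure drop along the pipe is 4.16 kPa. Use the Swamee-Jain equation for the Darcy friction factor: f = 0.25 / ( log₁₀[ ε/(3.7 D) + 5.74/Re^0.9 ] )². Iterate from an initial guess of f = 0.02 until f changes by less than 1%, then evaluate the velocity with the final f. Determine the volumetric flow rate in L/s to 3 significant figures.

Rearranging Darcy-Weisbach: V = √(2·ΔP·D/(f·L·ρ)). With ε/D = 0.0031/0.198 = 0.0157, iterate starting from f = 0.02:
  f = 0.02 → V = √(2·4160·0.198/(0.02·18·1850)) = 1.573 m/s; Re = ρVD/μ = 1.532e+05; f → 0.04485
  f = 0.04485 → V = 1.05 m/s; Re = 1.023e+05; f → 0.04505
Converged (Δf/f < 1%). With the final f = 0.04505: V = √(2·4160·0.198/(0.04505·18·1850)) = 1.048 m/s.
Q = V·A = 1.048·(π/4·0.198²) = 0.03226 m³/s = 32.3 L/s.

Q ≈ 32.3 L/s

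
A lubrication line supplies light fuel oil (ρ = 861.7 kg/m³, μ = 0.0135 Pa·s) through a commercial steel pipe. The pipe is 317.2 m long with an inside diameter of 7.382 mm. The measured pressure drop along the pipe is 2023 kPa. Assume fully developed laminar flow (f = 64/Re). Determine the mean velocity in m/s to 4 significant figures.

V ≈ 0.8045 m/s

For laminar flow, f = 64/Re with Re = ρVD/μ, so Darcy-Weisbach reduces to ΔP = 32μLV/D². Solving for V: V = ΔP·D²/(32μL) = 2.023e+06·(0.007382)²/(32·0.0135·317.2) = 0.8045 m/s.
Check: Re = ρVD/μ = 861.7·0.8045·0.007382/0.0135 = 379.1 < 2300, so the laminar assumption holds.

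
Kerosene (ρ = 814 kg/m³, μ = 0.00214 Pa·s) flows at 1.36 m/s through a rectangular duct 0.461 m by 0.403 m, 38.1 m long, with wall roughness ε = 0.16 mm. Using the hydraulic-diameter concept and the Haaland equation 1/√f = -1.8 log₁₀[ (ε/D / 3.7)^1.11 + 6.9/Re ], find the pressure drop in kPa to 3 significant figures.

ΔP ≈ 1.18 kPa

Hydraulic diameter D_h = 4A/P = 4·(0.461·0.403)/(2·(0.461+0.403)) = 0.7431/1.728 = 0.4301 m.
Re = ρVD_h/μ = 814·1.36·0.4301/0.00214 = 2.225e+05.
ε/D_h = 0.00016/0.4301 = 0.000372; Haaland gives 1/√f = -1.8 log₁₀[3.65e-05+3.1e-05] = 7.507, so f = 0.01775.
ΔP = f(L/D_h)(ρV²/2) = 0.01775·38.1/0.4301·752.8 = 1184 Pa.
ΔP = 1.18 kPa.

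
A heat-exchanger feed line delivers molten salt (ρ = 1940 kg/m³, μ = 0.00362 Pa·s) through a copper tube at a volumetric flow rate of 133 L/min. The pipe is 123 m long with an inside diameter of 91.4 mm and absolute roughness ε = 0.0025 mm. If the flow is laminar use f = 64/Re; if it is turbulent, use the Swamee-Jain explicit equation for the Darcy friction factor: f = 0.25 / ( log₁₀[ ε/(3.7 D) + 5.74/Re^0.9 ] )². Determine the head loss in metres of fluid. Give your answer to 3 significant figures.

Q = 133 L/min = 133/60000 = 0.002217 m³/s.
Cross-sectional area A = πD²/4 = π(0.0914)²/4 = 0.006561 m²; mean velocity V = Q/A = 0.002217/0.006561 = 0.3378 m/s.
Reynolds number Re = ρVD/μ = 1940 · 0.3378 · 0.0914 / 0.00362 = 1.655e+04.
Re > 4000 → turbulent. Relative roughness ε/D = 2.5e-06/0.0914 = 2.74e-05. Swamee-Jain: f = 0.25/(log₁₀[2.74e-05/3.7 + 5.74/1.655e+04^0.9])² = 0.25/(log₁₀[7.39e-06 + 0.000916])² = 0.25/(-3.034)² = 0.02715.
Darcy-Weisbach: ΔP = f(L/D)(ρV²/2) = 0.02715·(123/0.0914)·(1940·0.3378²/2) = 0.02715·1346·110.7 = 4045 Pa.
Head loss h_f = ΔP/(ρg) = 4045/(1940·9.81) = 0.213 m.

h_f ≈ 0.213 m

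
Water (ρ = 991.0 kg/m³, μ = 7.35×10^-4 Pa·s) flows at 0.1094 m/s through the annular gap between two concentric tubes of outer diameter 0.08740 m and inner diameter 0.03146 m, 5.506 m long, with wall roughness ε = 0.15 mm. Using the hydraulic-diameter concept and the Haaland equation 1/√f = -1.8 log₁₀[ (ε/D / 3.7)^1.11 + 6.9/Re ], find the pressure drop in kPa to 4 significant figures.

Hydraulic diameter D_h = 4A/P = D_o - D_i = 0.0874 - 0.03146 = 0.05594 m.
Re = ρVD_h/μ = 991·0.1094·0.05594/0.000735 = 8251.
ε/D_h = 0.00015/0.05594 = 0.00268; Haaland gives 1/√f = -1.8 log₁₀[0.000327+0.000836] = 5.282, so f = 0.03585.
ΔP = f(L/D_h)(ρV²/2) = 0.03585·5.506/0.05594·5.93 = 20.92 Pa.
ΔP = 0.02092 kPa.

ΔP ≈ 0.02092 kPa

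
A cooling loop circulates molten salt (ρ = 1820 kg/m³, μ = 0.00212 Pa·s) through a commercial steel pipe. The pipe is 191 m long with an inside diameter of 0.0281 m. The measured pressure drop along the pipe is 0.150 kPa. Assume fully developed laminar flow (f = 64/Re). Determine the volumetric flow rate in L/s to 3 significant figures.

Q ≈ 0.00567 L/s

For laminar flow, f = 64/Re with Re = ρVD/μ, so Darcy-Weisbach reduces to ΔP = 32μLV/D². Solving for V: V = ΔP·D²/(32μL) = 150·(0.0281)²/(32·0.00212·191) = 0.009141 m/s.
Check: Re = ρVD/μ = 1820·0.009141·0.0281/0.00212 = 220.5 < 2300, so the laminar assumption holds.
Q = V·A = 0.009141·(π/4·0.0281²) = 5.669e-06 m³/s = 0.00567 L/s.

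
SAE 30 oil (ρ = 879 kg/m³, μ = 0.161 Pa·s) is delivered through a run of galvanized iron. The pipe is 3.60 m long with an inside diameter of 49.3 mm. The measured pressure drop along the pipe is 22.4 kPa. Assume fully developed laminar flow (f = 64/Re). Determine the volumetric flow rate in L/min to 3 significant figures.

For laminar flow, f = 64/Re with Re = ρVD/μ, so Darcy-Weisbach reduces to ΔP = 32μLV/D². Solving for V: V = ΔP·D²/(32μL) = 2.24e+04·(0.0493)²/(32·0.161·3.6) = 2.935 m/s.
Check: Re = ρVD/μ = 879·2.935·0.0493/0.161 = 790.1 < 2300, so the laminar assumption holds.
Q = V·A = 2.935·(π/4·0.0493²) = 0.005603 m³/s = 336 L/min.

Q ≈ 336 L/min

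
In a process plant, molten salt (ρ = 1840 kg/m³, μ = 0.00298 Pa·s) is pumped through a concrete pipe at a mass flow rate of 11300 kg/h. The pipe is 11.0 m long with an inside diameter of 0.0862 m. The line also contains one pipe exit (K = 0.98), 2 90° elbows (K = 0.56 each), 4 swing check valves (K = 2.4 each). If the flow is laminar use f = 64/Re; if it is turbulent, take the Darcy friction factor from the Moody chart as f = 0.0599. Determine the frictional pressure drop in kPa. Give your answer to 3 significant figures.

ṁ = 11300 kg/h = 11300/3600 = 3.139 kg/s.
A = πD²/4 = π(0.0862)²/4 = 0.005836 m²; mean velocity V = ṁ/(ρA) = 3.139/(1840 · 0.005836) = 0.2923 m/s.
Reynolds number Re = ρVD/μ = 1840 · 0.2923 · 0.0862 / 0.00298 = 1.556e+04.
Re > 4000 → turbulent; use the Moody-chart value f = 0.0599.
Total minor-loss coefficient ΣK = 1·0.98 + 2·0.56 + 4·2.4 = 11.7.
ΔP = [f·L/D + ΣK]·(ρV²/2) = [0.0599·11/0.0862 + 11.7]·(1840·0.2923²/2) = [7.644 + 11.7]·78.61 = 1521 Pa.
ΔP = 1521 Pa = 1.52 kPa.

ΔP ≈ 1.52 kPa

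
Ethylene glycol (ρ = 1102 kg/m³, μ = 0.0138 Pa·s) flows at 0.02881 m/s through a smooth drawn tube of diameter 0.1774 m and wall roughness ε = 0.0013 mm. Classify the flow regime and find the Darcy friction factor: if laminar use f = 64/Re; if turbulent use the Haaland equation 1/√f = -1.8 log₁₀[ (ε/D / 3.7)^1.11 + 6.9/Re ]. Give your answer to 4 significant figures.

Re = ρVD/μ = 1102·0.02881·0.1774/0.0138 = 408.1.
Re < 2300 → laminar, so f = 64/Re = 0.1568 (roughness is irrelevant in laminar flow).

f ≈ 0.1568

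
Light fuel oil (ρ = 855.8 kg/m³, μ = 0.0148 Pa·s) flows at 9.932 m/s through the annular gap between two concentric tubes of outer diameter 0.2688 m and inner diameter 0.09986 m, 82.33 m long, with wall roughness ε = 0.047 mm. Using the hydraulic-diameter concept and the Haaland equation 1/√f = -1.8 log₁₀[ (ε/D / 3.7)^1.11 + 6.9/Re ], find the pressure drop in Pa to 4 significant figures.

Hydraulic diameter D_h = 4A/P = D_o - D_i = 0.2688 - 0.09986 = 0.1689 m.
Re = ρVD_h/μ = 855.8·9.932·0.1689/0.0148 = 9.702e+04.
ε/D_h = 4.7e-05/0.1689 = 0.000278; Haaland gives 1/√f = -1.8 log₁₀[2.65e-05+7.11e-05] = 7.219, so f = 0.01919.
ΔP = f(L/D_h)(ρV²/2) = 0.01919·82.33/0.1689·4.221e+04 = 3.947e+05 Pa.

ΔP ≈ 394700 Pa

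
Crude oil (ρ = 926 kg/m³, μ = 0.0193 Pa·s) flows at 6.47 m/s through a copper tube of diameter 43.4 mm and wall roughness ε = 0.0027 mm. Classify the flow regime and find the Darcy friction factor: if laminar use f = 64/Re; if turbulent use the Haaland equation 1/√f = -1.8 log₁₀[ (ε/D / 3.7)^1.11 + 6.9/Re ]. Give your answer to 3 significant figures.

Re = ρVD/μ = 926·6.47·0.0434/0.0193 = 1.347e+04.
Re > 4000 → turbulent. ε/D = 2.7e-06/0.0434 = 6.22e-05; Haaland: 1/√f = -1.8 log₁₀[5.02e-06 + 0.000512] = 5.915, so f = 0.02858.

f ≈ 0.0286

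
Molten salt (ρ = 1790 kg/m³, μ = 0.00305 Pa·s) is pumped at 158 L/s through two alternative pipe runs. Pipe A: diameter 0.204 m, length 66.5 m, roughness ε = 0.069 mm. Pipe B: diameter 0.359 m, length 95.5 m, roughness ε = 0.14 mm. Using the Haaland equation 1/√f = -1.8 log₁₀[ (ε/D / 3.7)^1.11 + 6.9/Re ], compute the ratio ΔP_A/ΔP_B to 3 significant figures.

ΔP_A/ΔP_B ≈ 11.1

Pipe A: V = Q/A = 0.158/0.03269 = 4.834 m/s; Re = 5.787e+05; ε/D = 0.000338; Haaland → f = 0.01632; ΔP_A = f(L/D)(ρV²/2) = 1.113e+05 Pa.
Pipe B: V = Q/A = 0.158/0.1012 = 1.561 m/s; Re = 3.289e+05; ε/D = 0.00039; Haaland → f = 0.01728; ΔP_B = f(L/D)(ρV²/2) = 1.003e+04 Pa.
ΔP_A/ΔP_B = 1.113e+05/1.003e+04 = 11.1.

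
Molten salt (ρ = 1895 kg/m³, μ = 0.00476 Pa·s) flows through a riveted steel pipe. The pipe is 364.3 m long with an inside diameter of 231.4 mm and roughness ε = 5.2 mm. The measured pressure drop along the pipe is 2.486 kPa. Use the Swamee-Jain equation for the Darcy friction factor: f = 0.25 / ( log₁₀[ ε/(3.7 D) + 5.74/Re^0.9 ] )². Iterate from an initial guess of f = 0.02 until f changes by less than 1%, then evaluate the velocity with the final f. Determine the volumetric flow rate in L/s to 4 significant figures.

Q ≈ 7.398 L/s

Rearranging Darcy-Weisbach: V = √(2·ΔP·D/(f·L·ρ)). With ε/D = 0.0052/0.2314 = 0.0225, iterate starting from f = 0.02:
  f = 0.02 → V = √(2·2486·0.2314/(0.02·364.3·1895)) = 0.2887 m/s; Re = ρVD/μ = 2.659e+04; f → 0.05281
  f = 0.05281 → V = 0.1776 m/s; Re = 1.637e+04; f → 0.05383
  f = 0.05383 → V = 0.1759 m/s; Re = 1.621e+04; f → 0.05386
Converged (Δf/f < 1%). With the final f = 0.05386: V = √(2·2486·0.2314/(0.05386·364.3·1895)) = 0.1759 m/s.
Q = V·A = 0.1759·(π/4·0.2314²) = 0.007398 m³/s = 7.398 L/s.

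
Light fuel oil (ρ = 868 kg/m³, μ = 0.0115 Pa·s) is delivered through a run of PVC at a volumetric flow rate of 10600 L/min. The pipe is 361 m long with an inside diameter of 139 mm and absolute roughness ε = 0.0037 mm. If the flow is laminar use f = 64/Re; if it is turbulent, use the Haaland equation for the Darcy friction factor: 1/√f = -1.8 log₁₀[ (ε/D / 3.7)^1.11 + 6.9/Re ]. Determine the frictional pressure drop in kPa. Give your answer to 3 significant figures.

Q = 10600 L/min = 10600/60000 = 0.1767 m³/s.
Cross-sectional area A = πD²/4 = π(0.139)²/4 = 0.01517 m²; mean velocity V = Q/A = 0.1767/0.01517 = 11.64 m/s.
Reynolds number Re = ρVD/μ = 868 · 11.64 · 0.139 / 0.0115 = 1.221e+05.
Re > 4000 → turbulent. Relative roughness ε/D = 3.7e-06/0.139 = 2.66e-05. Haaland: 1/√f = -1.8 log₁₀[(2.66e-05/3.7)^1.11 + 6.9/1.221e+05] = -1.8 log₁₀[1.96e-06 + 5.65e-05] = 7.62, so f = 0.01722.
Darcy-Weisbach: ΔP = f(L/D)(ρV²/2) = 0.01722·(361/0.139)·(868·11.64²/2) = 0.01722·2597·5.882e+04 = 2.631e+06 Pa.
ΔP = 2.631e+06 Pa = 2630 kPa.

ΔP ≈ 2630 kPa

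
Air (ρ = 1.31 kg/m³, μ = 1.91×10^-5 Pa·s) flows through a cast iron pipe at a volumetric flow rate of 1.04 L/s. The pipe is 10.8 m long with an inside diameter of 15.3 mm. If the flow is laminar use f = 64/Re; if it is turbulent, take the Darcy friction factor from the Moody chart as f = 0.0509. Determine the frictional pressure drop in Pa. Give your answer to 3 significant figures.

Q = 1.04 L/s = 1.04/1000 = 0.00104 m³/s.
Cross-sectional area A = πD²/4 = π(0.0153)²/4 = 0.0001839 m²; mean velocity V = Q/A = 0.00104/0.0001839 = 5.657 m/s.
Reynolds number Re = ρVD/μ = 1.31 · 5.657 · 0.0153 / 1.91e-05 = 5936.
Re > 4000 → turbulent; use the Moody-chart value f = 0.0509.
Darcy-Weisbach: ΔP = f(L/D)(ρV²/2) = 0.0509·(10.8/0.0153)·(1.31·5.657²/2) = 0.0509·705.9·20.96 = 753 Pa.

ΔP ≈ 753 Pa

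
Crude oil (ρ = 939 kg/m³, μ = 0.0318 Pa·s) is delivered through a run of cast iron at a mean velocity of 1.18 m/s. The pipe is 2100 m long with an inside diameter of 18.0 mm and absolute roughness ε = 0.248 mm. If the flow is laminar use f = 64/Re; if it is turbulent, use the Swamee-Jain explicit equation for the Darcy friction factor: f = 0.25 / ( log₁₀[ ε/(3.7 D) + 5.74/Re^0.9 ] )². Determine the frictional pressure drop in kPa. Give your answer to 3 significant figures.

Reynolds number Re = ρVD/μ = 939 · 1.18 · 0.018 / 0.0318 = 627.2.
Re < 2300 → laminar flow, so f = 64/Re = 64/627.2 = 0.102 (the turbulent correlation is not needed).
Darcy-Weisbach: ΔP = f(L/D)(ρV²/2) = 0.102·(2100/0.018)·(939·1.18²/2) = 0.102·1.167e+05·653.7 = 7.783e+06 Pa.
ΔP = 7.783e+06 Pa = 7780 kPa.

ΔP ≈ 7780 kPa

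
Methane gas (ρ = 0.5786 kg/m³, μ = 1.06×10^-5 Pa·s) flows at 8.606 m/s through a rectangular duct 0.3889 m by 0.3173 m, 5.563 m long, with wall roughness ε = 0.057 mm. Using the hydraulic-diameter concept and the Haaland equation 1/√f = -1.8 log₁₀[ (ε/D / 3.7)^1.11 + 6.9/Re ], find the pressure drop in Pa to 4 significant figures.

ΔP ≈ 5.837 Pa

Hydraulic diameter D_h = 4A/P = 4·(0.3889·0.3173)/(2·(0.3889+0.3173)) = 0.4936/1.412 = 0.3495 m.
Re = ρVD_h/μ = 0.5786·8.606·0.3495/1.06e-05 = 1.642e+05.
ε/D_h = 5.7e-05/0.3495 = 0.000163; Haaland gives 1/√f = -1.8 log₁₀[1.46e-05+4.2e-05] = 7.644, so f = 0.01711.
ΔP = f(L/D_h)(ρV²/2) = 0.01711·5.563/0.3495·21.43 = 5.837 Pa.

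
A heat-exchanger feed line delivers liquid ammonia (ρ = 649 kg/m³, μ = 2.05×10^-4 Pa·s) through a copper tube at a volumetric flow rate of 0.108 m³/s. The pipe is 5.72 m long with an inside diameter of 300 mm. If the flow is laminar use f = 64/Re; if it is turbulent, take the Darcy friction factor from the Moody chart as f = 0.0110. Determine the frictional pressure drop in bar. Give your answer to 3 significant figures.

ΔP ≈ 0.00159 bar

Cross-sectional area A = πD²/4 = π(0.3)²/4 = 0.07069 m²; mean velocity V = Q/A = 0.108/0.07069 = 1.528 m/s.
Reynolds number Re = ρVD/μ = 649 · 1.528 · 0.3 / 0.000205 = 1.451e+06.
Re > 4000 → turbulent; use the Moody-chart value f = 0.0110.
Darcy-Weisbach: ΔP = f(L/D)(ρV²/2) = 0.011·(5.72/0.3)·(649·1.528²/2) = 0.011·19.07·757.5 = 158.9 Pa.
ΔP = 158.9 Pa = 0.00159 bar.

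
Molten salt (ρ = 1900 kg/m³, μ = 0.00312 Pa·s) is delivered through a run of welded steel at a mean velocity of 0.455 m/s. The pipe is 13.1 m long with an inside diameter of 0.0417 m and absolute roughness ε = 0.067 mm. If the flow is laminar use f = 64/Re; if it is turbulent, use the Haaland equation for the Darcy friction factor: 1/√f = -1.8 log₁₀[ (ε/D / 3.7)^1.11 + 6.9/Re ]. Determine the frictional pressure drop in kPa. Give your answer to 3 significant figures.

Reynolds number Re = ρVD/μ = 1900 · 0.455 · 0.0417 / 0.00312 = 1.155e+04.
Re > 4000 → turbulent. Relative roughness ε/D = 6.7e-05/0.0417 = 0.00161. Haaland: 1/√f = -1.8 log₁₀[(0.00161/3.7)^1.11 + 6.9/1.155e+04] = -1.8 log₁₀[0.000185 + 0.000597] = 5.592, so f = 0.03198.
Darcy-Weisbach: ΔP = f(L/D)(ρV²/2) = 0.03198·(13.1/0.0417)·(1900·0.455²/2) = 0.03198·314.1·196.7 = 1976 Pa.
ΔP = 1976 Pa = 1.98 kPa.

ΔP ≈ 1.98 kPa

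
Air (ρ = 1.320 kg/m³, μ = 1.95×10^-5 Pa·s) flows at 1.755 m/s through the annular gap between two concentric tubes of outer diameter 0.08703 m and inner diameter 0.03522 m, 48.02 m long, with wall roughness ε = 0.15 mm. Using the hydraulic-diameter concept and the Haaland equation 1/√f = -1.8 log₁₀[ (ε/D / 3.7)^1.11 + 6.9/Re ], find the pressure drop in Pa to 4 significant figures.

ΔP ≈ 72.58 Pa

Hydraulic diameter D_h = 4A/P = D_o - D_i = 0.08703 - 0.03522 = 0.05181 m.
Re = ρVD_h/μ = 1.32·1.755·0.05181/1.95e-05 = 6155.
ε/D_h = 0.00015/0.05181 = 0.0029; Haaland gives 1/√f = -1.8 log₁₀[0.000356+0.00112] = 5.095, so f = 0.03852.
ΔP = f(L/D_h)(ρV²/2) = 0.03852·48.02/0.05181·2.033 = 72.58 Pa.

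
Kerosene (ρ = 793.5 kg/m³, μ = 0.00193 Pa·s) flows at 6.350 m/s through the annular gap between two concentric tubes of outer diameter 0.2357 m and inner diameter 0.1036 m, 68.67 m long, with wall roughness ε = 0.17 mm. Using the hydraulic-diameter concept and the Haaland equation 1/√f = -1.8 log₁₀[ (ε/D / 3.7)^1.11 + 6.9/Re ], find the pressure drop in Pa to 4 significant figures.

Hydraulic diameter D_h = 4A/P = D_o - D_i = 0.2357 - 0.1036 = 0.1321 m.
Re = ρVD_h/μ = 793.5·6.35·0.1321/0.00193 = 3.449e+05.
ε/D_h = 0.00017/0.1321 = 0.00129; Haaland gives 1/√f = -1.8 log₁₀[0.000145+2e-05] = 6.809, so f = 0.02157.
ΔP = f(L/D_h)(ρV²/2) = 0.02157·68.67/0.1321·1.6e+04 = 1.794e+05 Pa.

ΔP ≈ 179400 Pa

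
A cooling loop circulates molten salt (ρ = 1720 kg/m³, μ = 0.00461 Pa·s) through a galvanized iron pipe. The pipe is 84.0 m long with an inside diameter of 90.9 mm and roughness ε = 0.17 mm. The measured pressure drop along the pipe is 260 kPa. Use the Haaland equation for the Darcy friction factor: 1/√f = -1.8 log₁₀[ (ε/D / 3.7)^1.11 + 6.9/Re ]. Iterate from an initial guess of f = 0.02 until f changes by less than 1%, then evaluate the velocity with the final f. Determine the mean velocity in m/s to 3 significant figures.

Rearranging Darcy-Weisbach: V = √(2·ΔP·D/(f·L·ρ)). With ε/D = 0.00017/0.0909 = 0.00187, iterate starting from f = 0.02:
  f = 0.02 → V = √(2·2.6e+05·0.0909/(0.02·84·1720)) = 4.044 m/s; Re = ρVD/μ = 1.372e+05; f → 0.02423
  f = 0.02423 → V = 3.675 m/s; Re = 1.246e+05; f → 0.02434
Converged (Δf/f < 1%). With the final f = 0.02434: V = √(2·2.6e+05·0.0909/(0.02434·84·1720)) = 3.666 m/s.

V ≈ 3.67 m/s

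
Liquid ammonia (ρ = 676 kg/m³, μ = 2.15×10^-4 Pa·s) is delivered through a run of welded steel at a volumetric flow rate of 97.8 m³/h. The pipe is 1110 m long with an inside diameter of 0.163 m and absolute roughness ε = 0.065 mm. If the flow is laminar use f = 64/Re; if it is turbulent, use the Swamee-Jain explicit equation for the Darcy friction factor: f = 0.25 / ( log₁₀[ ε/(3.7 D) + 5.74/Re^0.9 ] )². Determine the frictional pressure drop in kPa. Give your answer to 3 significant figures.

ΔP ≈ 65.7 kPa

Q = 97.8 m³/h = 97.8/3600 = 0.02717 m³/s.
Cross-sectional area A = πD²/4 = π(0.163)²/4 = 0.02087 m²; mean velocity V = Q/A = 0.02717/0.02087 = 1.302 m/s.
Reynolds number Re = ρVD/μ = 676 · 1.302 · 0.163 / 0.000215 = 6.672e+05.
Re > 4000 → turbulent. Relative roughness ε/D = 6.5e-05/0.163 = 0.000399. Swamee-Jain: f = 0.25/(log₁₀[0.000399/3.7 + 5.74/6.672e+05^0.9])² = 0.25/(log₁₀[0.000108 + 3.29e-05])² = 0.25/(-3.852)² = 0.01685.
Darcy-Weisbach: ΔP = f(L/D)(ρV²/2) = 0.01685·(1110/0.163)·(676·1.302²/2) = 0.01685·6810·572.9 = 6.574e+04 Pa.
ΔP = 6.574e+04 Pa = 65.7 kPa.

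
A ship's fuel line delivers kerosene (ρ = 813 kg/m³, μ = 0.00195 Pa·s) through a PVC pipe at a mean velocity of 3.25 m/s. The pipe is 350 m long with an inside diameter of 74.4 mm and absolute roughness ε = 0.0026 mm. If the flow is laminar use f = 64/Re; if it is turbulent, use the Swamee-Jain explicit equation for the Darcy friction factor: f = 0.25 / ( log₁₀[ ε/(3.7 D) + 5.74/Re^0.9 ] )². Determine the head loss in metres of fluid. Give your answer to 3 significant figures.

Reynolds number Re = ρVD/μ = 813 · 3.25 · 0.0744 / 0.00195 = 1.008e+05.
Re > 4000 → turbulent. Relative roughness ε/D = 2.6e-06/0.0744 = 3.49e-05. Swamee-Jain: f = 0.25/(log₁₀[3.49e-05/3.7 + 5.74/1.008e+05^0.9])² = 0.25/(log₁₀[9.44e-06 + 0.00018])² = 0.25/(-3.722)² = 0.01805.
Darcy-Weisbach: ΔP = f(L/D)(ρV²/2) = 0.01805·(350/0.0744)·(813·3.25²/2) = 0.01805·4704·4294 = 3.645e+05 Pa.
Head loss h_f = ΔP/(ρg) = 3.645e+05/(813·9.81) = 45.7 m.

h_f ≈ 45.7 m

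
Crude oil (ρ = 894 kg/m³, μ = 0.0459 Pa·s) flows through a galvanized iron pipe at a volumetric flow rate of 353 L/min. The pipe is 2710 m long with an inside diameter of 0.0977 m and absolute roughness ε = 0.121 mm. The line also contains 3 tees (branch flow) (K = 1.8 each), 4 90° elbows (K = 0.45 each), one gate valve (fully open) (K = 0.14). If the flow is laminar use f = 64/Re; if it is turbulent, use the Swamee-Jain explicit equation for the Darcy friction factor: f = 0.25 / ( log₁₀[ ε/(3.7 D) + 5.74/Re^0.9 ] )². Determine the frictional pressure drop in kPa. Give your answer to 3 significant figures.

Q = 353 L/min = 353/60000 = 0.005883 m³/s.
Cross-sectional area A = πD²/4 = π(0.0977)²/4 = 0.007497 m²; mean velocity V = Q/A = 0.005883/0.007497 = 0.7848 m/s.
Reynolds number Re = ρVD/μ = 894 · 0.7848 · 0.0977 / 0.0459 = 1493.
Re < 2300 → laminar flow, so f = 64/Re = 64/1493 = 0.04286 (the turbulent correlation is not needed).
Total minor-loss coefficient ΣK = 3·1.8 + 4·0.45 + 1·0.14 = 7.34.
ΔP = [f·L/D + ΣK]·(ρV²/2) = [0.04286·2710/0.0977 + 7.34]·(894·0.7848²/2) = [1189 + 7.34]·275.3 = 3.293e+05 Pa.
ΔP = 3.293e+05 Pa = 329 kPa.

ΔP ≈ 329 kPa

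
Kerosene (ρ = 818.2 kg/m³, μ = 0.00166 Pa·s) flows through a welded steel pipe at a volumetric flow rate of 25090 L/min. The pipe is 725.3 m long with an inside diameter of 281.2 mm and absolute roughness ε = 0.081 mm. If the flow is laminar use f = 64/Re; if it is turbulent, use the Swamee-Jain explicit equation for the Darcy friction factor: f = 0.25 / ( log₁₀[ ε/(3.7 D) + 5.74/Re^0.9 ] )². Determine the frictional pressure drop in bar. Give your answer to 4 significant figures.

Q = 25090 L/min = 25090/60000 = 0.4182 m³/s.
Cross-sectional area A = πD²/4 = π(0.2812)²/4 = 0.0621 m²; mean velocity V = Q/A = 0.4182/0.0621 = 6.733 m/s.
Reynolds number Re = ρVD/μ = 818.2 · 6.733 · 0.2812 / 0.00166 = 9.332e+05.
Re > 4000 → turbulent. Relative roughness ε/D = 8.1e-05/0.2812 = 0.000288. Swamee-Jain: f = 0.25/(log₁₀[0.000288/3.7 + 5.74/9.332e+05^0.9])² = 0.25/(log₁₀[7.79e-05 + 2.43e-05])² = 0.25/(-3.991)² = 0.0157.
Darcy-Weisbach: ΔP = f(L/D)(ρV²/2) = 0.0157·(725.3/0.2812)·(818.2·6.733²/2) = 0.0157·2579·1.855e+04 = 7.51e+05 Pa.
ΔP = 7.51e+05 Pa = 7.510 bar.

ΔP ≈ 7.510 bar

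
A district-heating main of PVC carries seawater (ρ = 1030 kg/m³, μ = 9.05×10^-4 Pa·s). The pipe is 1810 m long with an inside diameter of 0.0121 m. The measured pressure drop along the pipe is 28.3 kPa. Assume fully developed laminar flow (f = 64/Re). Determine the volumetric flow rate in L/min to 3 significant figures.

For laminar flow, f = 64/Re with Re = ρVD/μ, so Darcy-Weisbach reduces to ΔP = 32μLV/D². Solving for V: V = ΔP·D²/(32μL) = 2.83e+04·(0.0121)²/(32·0.000905·1810) = 0.07905 m/s.
Check: Re = ρVD/μ = 1030·0.07905·0.0121/0.000905 = 1089 < 2300, so the laminar assumption holds.
Q = V·A = 0.07905·(π/4·0.0121²) = 9.09e-06 m³/s = 0.545 L/min.

Q ≈ 0.545 L/min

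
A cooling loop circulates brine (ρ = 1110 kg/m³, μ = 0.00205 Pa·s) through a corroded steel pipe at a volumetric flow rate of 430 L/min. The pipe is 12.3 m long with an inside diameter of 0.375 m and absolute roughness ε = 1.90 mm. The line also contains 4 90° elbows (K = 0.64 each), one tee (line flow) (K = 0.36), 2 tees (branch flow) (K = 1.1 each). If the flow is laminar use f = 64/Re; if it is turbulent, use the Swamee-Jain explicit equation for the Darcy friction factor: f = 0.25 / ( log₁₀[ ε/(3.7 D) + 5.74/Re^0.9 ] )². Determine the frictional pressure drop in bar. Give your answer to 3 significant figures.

ΔP ≈ 1.48×10^-4 bar

Q = 430 L/min = 430/60000 = 0.007167 m³/s.
Cross-sectional area A = πD²/4 = π(0.375)²/4 = 0.1104 m²; mean velocity V = Q/A = 0.007167/0.1104 = 0.06489 m/s.
Reynolds number Re = ρVD/μ = 1110 · 0.06489 · 0.375 / 0.00205 = 1.318e+04.
Re > 4000 → turbulent. Relative roughness ε/D = 0.0019/0.375 = 0.00507. Swamee-Jain: f = 0.25/(log₁₀[0.00507/3.7 + 5.74/1.318e+04^0.9])² = 0.25/(log₁₀[0.00137 + 0.00112])² = 0.25/(-2.603)² = 0.0369.
Total minor-loss coefficient ΣK = 4·0.64 + 1·0.36 + 2·1.1 = 5.12.
ΔP = [f·L/D + ΣK]·(ρV²/2) = [0.0369·12.3/0.375 + 5.12]·(1110·0.06489²/2) = [1.21 + 5.12]·2.337 = 14.79 Pa.
ΔP = 14.79 Pa = 1.48×10^-4 bar.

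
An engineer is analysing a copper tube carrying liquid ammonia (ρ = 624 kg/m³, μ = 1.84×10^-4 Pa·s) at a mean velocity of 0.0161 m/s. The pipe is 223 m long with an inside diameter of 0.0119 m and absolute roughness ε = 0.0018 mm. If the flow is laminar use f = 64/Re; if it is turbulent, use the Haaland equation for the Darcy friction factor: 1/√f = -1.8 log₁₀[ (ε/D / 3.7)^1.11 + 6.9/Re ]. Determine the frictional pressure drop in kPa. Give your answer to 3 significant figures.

Reynolds number Re = ρVD/μ = 624 · 0.0161 · 0.0119 / 0.000184 = 649.7.
Re < 2300 → laminar flow, so f = 64/Re = 64/649.7 = 0.0985 (the turbulent correlation is not needed).
Darcy-Weisbach: ΔP = f(L/D)(ρV²/2) = 0.0985·(223/0.0119)·(624·0.0161²/2) = 0.0985·1.874e+04·0.08087 = 149.3 Pa.
ΔP = 149.3 Pa = 0.149 kPa.

ΔP ≈ 0.149 kPa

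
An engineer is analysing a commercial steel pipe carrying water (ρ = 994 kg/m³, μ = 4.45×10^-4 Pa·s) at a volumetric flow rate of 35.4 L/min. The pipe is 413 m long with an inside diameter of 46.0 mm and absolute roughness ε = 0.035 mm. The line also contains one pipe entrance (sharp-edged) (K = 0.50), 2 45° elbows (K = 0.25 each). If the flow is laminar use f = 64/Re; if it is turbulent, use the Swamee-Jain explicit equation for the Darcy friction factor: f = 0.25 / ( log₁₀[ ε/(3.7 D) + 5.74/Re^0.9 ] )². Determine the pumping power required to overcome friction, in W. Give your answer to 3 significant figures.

Q = 35.4 L/min = 35.4/60000 = 0.00059 m³/s.
Cross-sectional area A = πD²/4 = π(0.046)²/4 = 0.001662 m²; mean velocity V = Q/A = 0.00059/0.001662 = 0.355 m/s.
Reynolds number Re = ρVD/μ = 994 · 0.355 · 0.046 / 0.000445 = 3.648e+04.
Re > 4000 → turbulent. Relative roughness ε/D = 3.5e-05/0.046 = 0.000761. Swamee-Jain: f = 0.25/(log₁₀[0.000761/3.7 + 5.74/3.648e+04^0.9])² = 0.25/(log₁₀[0.000206 + 0.00045])² = 0.25/(-3.183)² = 0.02467.
Total minor-loss coefficient ΣK = 1·0.5 + 2·0.25 = 1.
ΔP = [f·L/D + ΣK]·(ρV²/2) = [0.02467·413/0.046 + 1]·(994·0.355²/2) = [221.5 + 1]·62.64 = 1.394e+04 Pa.
Pumping power P = QΔP = 0.00059·1.394e+04 = 8.222 W = 8.22 W.

P ≈ 8.22 W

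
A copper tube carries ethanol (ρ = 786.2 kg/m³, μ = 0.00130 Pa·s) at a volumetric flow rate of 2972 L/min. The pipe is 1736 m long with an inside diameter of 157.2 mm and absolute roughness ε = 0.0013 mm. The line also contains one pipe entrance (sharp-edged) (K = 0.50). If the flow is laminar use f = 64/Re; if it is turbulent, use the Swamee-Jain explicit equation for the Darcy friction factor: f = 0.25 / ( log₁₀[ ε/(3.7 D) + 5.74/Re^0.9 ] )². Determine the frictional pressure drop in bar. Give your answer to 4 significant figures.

ΔP ≈ 4.268 bar

Q = 2972 L/min = 2972/60000 = 0.04953 m³/s.
Cross-sectional area A = πD²/4 = π(0.1572)²/4 = 0.01941 m²; mean velocity V = Q/A = 0.04953/0.01941 = 2.552 m/s.
Reynolds number Re = ρVD/μ = 786.2 · 2.552 · 0.1572 / 0.0013 = 2.426e+05.
Re > 4000 → turbulent. Relative roughness ε/D = 1.3e-06/0.1572 = 8.27e-06. Swamee-Jain: f = 0.25/(log₁₀[8.27e-06/3.7 + 5.74/2.426e+05^0.9])² = 0.25/(log₁₀[2.24e-06 + 8.17e-05])² = 0.25/(-4.076)² = 0.01505.
Total minor-loss coefficient ΣK = 1·0.5 = 0.5.
ΔP = [f·L/D + ΣK]·(ρV²/2) = [0.01505·1736/0.1572 + 0.5]·(786.2·2.552²/2) = [166.2 + 0.5]·2560 = 4.268e+05 Pa.
ΔP = 4.268e+05 Pa = 4.268 bar.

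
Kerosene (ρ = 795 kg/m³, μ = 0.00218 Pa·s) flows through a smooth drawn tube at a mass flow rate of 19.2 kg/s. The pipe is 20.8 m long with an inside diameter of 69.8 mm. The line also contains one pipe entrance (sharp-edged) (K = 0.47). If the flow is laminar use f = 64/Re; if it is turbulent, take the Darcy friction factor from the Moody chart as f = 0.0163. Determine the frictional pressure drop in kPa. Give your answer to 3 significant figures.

A = πD²/4 = π(0.0698)²/4 = 0.003826 m²; mean velocity V = ṁ/(ρA) = 19.2/(795 · 0.003826) = 6.312 m/s.
Reynolds number Re = ρVD/μ = 795 · 6.312 · 0.0698 / 0.00218 = 1.607e+05.
Re > 4000 → turbulent; use the Moody-chart value f = 0.0163.
Total minor-loss coefficient ΣK = 1·0.47 = 0.47.
ΔP = [f·L/D + ΣK]·(ρV²/2) = [0.0163·20.8/0.0698 + 0.47]·(795·6.312²/2) = [4.857 + 0.47]·1.583e+04 = 8.436e+04 Pa.
ΔP = 8.436e+04 Pa = 84.4 kPa.

ΔP ≈ 84.4 kPa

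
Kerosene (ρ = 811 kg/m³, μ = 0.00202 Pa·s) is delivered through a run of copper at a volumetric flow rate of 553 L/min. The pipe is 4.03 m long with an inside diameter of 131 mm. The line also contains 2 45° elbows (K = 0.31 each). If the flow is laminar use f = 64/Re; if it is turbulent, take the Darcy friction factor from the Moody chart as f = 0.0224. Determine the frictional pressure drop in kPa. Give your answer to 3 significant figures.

Q = 553 L/min = 553/60000 = 0.009217 m³/s.
Cross-sectional area A = πD²/4 = π(0.131)²/4 = 0.01348 m²; mean velocity V = Q/A = 0.009217/0.01348 = 0.6838 m/s.
Reynolds number Re = ρVD/μ = 811 · 0.6838 · 0.131 / 0.00202 = 3.597e+04.
Re > 4000 → turbulent; use the Moody-chart value f = 0.0224.
Total minor-loss coefficient ΣK = 2·0.31 = 0.62.
ΔP = [f·L/D + ΣK]·(ρV²/2) = [0.0224·4.03/0.131 + 0.62]·(811·0.6838²/2) = [0.6891 + 0.62]·189.6 = 248.2 Pa.
ΔP = 248.2 Pa = 0.248 kPa.

ΔP ≈ 0.248 kPa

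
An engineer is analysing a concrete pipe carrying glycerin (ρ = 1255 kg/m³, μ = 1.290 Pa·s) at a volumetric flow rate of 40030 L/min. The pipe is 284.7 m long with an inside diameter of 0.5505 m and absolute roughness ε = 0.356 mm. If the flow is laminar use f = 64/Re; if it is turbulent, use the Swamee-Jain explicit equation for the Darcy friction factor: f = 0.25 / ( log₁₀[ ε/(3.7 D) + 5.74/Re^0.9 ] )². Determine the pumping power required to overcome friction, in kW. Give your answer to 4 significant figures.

P ≈ 72.52 kW

Q = 40030 L/min = 40030/60000 = 0.6672 m³/s.
Cross-sectional area A = πD²/4 = π(0.5505)²/4 = 0.238 m²; mean velocity V = Q/A = 0.6672/0.238 = 2.803 m/s.
Reynolds number Re = ρVD/μ = 1255 · 2.803 · 0.5505 / 1.29 = 1501.
Re < 2300 → laminar flow, so f = 64/Re = 64/1501 = 0.04263 (the turbulent correlation is not needed).
Darcy-Weisbach: ΔP = f(L/D)(ρV²/2) = 0.04263·(284.7/0.5505)·(1255·2.803²/2) = 0.04263·517.2·4930 = 1.087e+05 Pa.
Pumping power P = QΔP = 0.6672·1.087e+05 = 72523 W = 72.52 kW.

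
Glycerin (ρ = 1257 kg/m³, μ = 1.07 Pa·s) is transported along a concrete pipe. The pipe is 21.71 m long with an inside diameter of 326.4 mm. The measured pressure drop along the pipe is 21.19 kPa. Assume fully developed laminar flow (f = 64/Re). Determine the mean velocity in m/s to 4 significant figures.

V ≈ 3.037 m/s

For laminar flow, f = 64/Re with Re = ρVD/μ, so Darcy-Weisbach reduces to ΔP = 32μLV/D². Solving for V: V = ΔP·D²/(32μL) = 2.119e+04·(0.3264)²/(32·1.07·21.71) = 3.037 m/s.
Check: Re = ρVD/μ = 1257·3.037·0.3264/1.07 = 1164 < 2300, so the laminar assumption holds.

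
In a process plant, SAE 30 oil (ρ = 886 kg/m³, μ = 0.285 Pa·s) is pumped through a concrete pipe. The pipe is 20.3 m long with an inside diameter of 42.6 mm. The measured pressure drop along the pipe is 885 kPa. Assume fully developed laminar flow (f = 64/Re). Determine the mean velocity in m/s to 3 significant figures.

For laminar flow, f = 64/Re with Re = ρVD/μ, so Darcy-Weisbach reduces to ΔP = 32μLV/D². Solving for V: V = ΔP·D²/(32μL) = 8.85e+05·(0.0426)²/(32·0.285·20.3) = 8.675 m/s.
Check: Re = ρVD/μ = 886·8.675·0.0426/0.285 = 1149 < 2300, so the laminar assumption holds.

V ≈ 8.68 m/s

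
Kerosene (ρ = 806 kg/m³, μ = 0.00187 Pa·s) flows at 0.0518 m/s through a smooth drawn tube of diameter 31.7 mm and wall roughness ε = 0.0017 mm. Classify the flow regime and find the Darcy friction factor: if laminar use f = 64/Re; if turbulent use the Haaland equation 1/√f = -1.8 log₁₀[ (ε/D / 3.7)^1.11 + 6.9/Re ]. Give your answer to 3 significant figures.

f ≈ 0.0904

Re = ρVD/μ = 806·0.0518·0.0317/0.00187 = 707.8.
Re < 2300 → laminar, so f = 64/Re = 0.09043 (roughness is irrelevant in laminar flow).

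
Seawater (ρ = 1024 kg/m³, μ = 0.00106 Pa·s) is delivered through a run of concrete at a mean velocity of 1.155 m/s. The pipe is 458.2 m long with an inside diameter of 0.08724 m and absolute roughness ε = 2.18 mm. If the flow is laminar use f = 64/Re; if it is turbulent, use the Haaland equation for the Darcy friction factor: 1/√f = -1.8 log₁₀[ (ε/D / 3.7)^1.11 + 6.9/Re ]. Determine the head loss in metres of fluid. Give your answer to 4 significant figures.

Reynolds number Re = ρVD/μ = 1024 · 1.155 · 0.08724 / 0.00106 = 9.734e+04.
Re > 4000 → turbulent. Relative roughness ε/D = 0.00218/0.08724 = 0.025. Haaland: 1/√f = -1.8 log₁₀[(0.025/3.7)^1.11 + 6.9/9.734e+04] = -1.8 log₁₀[0.0039 + 7.09e-05] = 4.322, so f = 0.05352.
Darcy-Weisbach: ΔP = f(L/D)(ρV²/2) = 0.05352·(458.2/0.08724)·(1024·1.155²/2) = 0.05352·5252·683 = 1.92e+05 Pa.
Head loss h_f = ΔP/(ρg) = 1.92e+05/(1024·9.81) = 19.11 m.

h_f ≈ 19.11 m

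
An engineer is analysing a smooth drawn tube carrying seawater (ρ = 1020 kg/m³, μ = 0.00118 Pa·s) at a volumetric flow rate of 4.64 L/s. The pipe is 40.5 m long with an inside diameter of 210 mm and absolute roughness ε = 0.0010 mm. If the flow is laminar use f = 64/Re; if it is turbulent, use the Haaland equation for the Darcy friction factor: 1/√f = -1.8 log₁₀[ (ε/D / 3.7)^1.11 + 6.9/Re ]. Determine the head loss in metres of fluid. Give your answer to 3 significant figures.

h_f ≈ 0.00433 m

Q = 4.64 L/s = 4.64/1000 = 0.00464 m³/s.
Cross-sectional area A = πD²/4 = π(0.21)²/4 = 0.03464 m²; mean velocity V = Q/A = 0.00464/0.03464 = 0.134 m/s.
Reynolds number Re = ρVD/μ = 1020 · 0.134 · 0.21 / 0.00118 = 2.432e+04.
Re > 4000 → turbulent. Relative roughness ε/D = 1e-06/0.21 = 4.76e-06. Haaland: 1/√f = -1.8 log₁₀[(4.76e-06/3.7)^1.11 + 6.9/2.432e+04] = -1.8 log₁₀[2.89e-07 + 0.000284] = 6.384, so f = 0.02454.
Darcy-Weisbach: ΔP = f(L/D)(ρV²/2) = 0.02454·(40.5/0.21)·(1020·0.134²/2) = 0.02454·192.9·9.153 = 43.31 Pa.
Head loss h_f = ΔP/(ρg) = 43.31/(1020·9.81) = 0.00433 m.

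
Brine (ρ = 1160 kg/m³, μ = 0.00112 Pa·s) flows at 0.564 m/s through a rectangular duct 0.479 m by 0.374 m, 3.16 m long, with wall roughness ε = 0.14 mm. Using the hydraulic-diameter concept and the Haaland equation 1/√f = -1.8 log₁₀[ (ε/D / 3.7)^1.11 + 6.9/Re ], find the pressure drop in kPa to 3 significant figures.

ΔP ≈ 0.0241 kPa

Hydraulic diameter D_h = 4A/P = 4·(0.479·0.374)/(2·(0.479+0.374)) = 0.7166/1.706 = 0.42 m.
Re = ρVD_h/μ = 1160·0.564·0.42/0.00112 = 2.454e+05.
ε/D_h = 0.00014/0.42 = 0.000333; Haaland gives 1/√f = -1.8 log₁₀[3.23e-05+2.81e-05] = 7.593, so f = 0.01734.
ΔP = f(L/D_h)(ρV²/2) = 0.01734·3.16/0.42·184.5 = 24.07 Pa.
ΔP = 0.0241 kPa.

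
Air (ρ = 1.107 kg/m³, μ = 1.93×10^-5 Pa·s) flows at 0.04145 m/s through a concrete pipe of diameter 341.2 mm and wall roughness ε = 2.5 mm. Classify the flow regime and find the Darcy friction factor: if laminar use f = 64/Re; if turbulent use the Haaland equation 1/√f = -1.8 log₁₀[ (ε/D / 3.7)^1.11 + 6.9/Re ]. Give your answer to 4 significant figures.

f ≈ 0.07890

Re = ρVD/μ = 1.107·0.04145·0.3412/1.93e-05 = 811.2.
Re < 2300 → laminar, so f = 64/Re = 0.0789 (roughness is irrelevant in laminar flow).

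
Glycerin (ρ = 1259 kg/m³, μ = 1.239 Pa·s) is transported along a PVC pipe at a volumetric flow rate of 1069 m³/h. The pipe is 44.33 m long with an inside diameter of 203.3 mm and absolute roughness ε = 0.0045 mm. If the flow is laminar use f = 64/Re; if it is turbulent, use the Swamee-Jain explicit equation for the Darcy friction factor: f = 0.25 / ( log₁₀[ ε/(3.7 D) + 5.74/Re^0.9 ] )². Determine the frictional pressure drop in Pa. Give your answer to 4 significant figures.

ΔP ≈ 389000 Pa

Q = 1069 m³/h = 1069/3600 = 0.2969 m³/s.
Cross-sectional area A = πD²/4 = π(0.2033)²/4 = 0.03246 m²; mean velocity V = Q/A = 0.2969/0.03246 = 9.148 m/s.
Reynolds number Re = ρVD/μ = 1259 · 9.148 · 0.2033 / 1.24 = 1890.
Re < 2300 → laminar flow, so f = 64/Re = 64/1890 = 0.03387 (the turbulent correlation is not needed).
Darcy-Weisbach: ΔP = f(L/D)(ρV²/2) = 0.03387·(44.33/0.2033)·(1259·9.148²/2) = 0.03387·218.1·5.268e+04 = 3.89e+05 Pa.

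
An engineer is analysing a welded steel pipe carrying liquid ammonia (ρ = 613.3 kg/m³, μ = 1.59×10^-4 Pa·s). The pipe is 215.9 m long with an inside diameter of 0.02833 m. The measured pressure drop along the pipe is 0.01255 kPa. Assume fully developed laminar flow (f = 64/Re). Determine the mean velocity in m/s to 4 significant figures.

V ≈ 0.009169 m/s

For laminar flow, f = 64/Re with Re = ρVD/μ, so Darcy-Weisbach reduces to ΔP = 32μLV/D². Solving for V: V = ΔP·D²/(32μL) = 12.55·(0.02833)²/(32·0.000159·215.9) = 0.009169 m/s.
Check: Re = ρVD/μ = 613.3·0.009169·0.02833/0.000159 = 1002 < 2300, so the laminar assumption holds.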